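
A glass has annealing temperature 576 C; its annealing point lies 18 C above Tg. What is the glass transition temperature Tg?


Rearrange T_anneal = Tg + offset for Tg:
  Tg = T_anneal - offset = 576 - 18 = 558 C

558 C


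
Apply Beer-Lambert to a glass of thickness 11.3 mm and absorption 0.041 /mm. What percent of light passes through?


Beer-Lambert law: T = exp(-alpha * thickness)
  exponent = -0.041 * 11.3 = -0.4633
  T = exp(-0.4633) = 0.6292
  Percentage = 0.6292 * 100 = 62.92%

62.92%


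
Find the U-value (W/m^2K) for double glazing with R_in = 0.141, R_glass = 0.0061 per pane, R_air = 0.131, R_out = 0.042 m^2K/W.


Total thermal resistance (series):
  R_total = R_in + R_glass + R_air + R_glass + R_out
  R_total = 0.141 + 0.0061 + 0.131 + 0.0061 + 0.042 = 0.3262 m^2K/W
U-value = 1 / R_total = 1 / 0.3262 = 3.066 W/m^2K

3.066 W/m^2K


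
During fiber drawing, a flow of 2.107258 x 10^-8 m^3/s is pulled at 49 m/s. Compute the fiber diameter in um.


Cross-sectional area from continuity:
  A = Q / v = 2.107258 x 10^-8 / 49 = 4.300527 x 10^-10 m^2
Diameter from circular cross-section:
  d = sqrt(4A / pi) * 10^6 (m -> um)
  d = sqrt(4 * 4.300527 x 10^-10 / pi) * 10^6 = 23.4 um

23.4 um


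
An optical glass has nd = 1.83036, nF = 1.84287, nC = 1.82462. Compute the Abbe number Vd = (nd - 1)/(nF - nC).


Abbe number formula: Vd = (nd - 1) / (nF - nC)
  nd - 1 = 1.83036 - 1 = 0.83036
  nF - nC = 1.84287 - 1.82462 = 0.01825
  Vd = 0.83036 / 0.01825 = 45.5

45.5


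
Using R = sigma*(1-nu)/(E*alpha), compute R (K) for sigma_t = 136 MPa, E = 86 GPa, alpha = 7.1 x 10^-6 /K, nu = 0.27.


Thermal shock resistance: R = sigma * (1 - nu) / (E * alpha)
  Numerator = 136 * (1 - 0.27) = 99.28
  Denominator = 86 * 1000 * (7.1 x 10^-6) = 0.6106
  R = 99.28 / 0.6106 = 162.6 K

162.6 K


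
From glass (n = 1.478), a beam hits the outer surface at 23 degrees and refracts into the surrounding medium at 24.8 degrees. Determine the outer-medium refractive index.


Apply Snell's law: n1 * sin(theta1) = n2 * sin(theta2)
  n2 = n1 * sin(theta1) / sin(theta2)
  sin(23) = 0.390731
  sin(24.8) = 0.419452
  n2 = 1.478 * 0.390731 / 0.419452 = 1.3768

1.3768


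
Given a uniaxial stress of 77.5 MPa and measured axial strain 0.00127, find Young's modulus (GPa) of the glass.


Young's modulus: E = stress / strain
  E = 77.5 MPa / 0.00127 = 61023.62 MPa
Convert to GPa: 61023.62 / 1000 = 61.02 GPa

61.02 GPa


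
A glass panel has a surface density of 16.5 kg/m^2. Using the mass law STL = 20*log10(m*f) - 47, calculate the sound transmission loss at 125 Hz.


Mass law: STL = 20 * log10(m * f) - 47
  m * f = 16.5 * 125 = 2062.5
  log10(2062.5) = 3.31439
  STL = 20 * 3.31439 - 47 = 66.2878 - 47 = 19.3 dB

19.3 dB


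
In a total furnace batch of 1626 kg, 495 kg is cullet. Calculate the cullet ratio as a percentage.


Cullet ratio = (cullet mass / total batch mass) * 100
  Ratio = 495 / 1626 * 100 = 30.44%

30.44%


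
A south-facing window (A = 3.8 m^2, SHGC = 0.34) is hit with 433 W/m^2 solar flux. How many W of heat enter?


Solar heat gain: Q = Area * SHGC * Irradiance
  Q = 3.8 * 0.34 * 433 = 559.4 W

559.4 W


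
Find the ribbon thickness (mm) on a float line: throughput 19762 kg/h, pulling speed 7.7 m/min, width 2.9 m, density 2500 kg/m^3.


Ribbon cross-section from mass balance:
  Volume rate = throughput / density = 19762 / 2500 = 7.9048 m^3/h
  thickness = volume rate / (speed * 60 * width), i.e.
  thickness = throughput / (60 * speed * width * density) * 1000
  thickness = 19762 / (60 * 7.7 * 2.9 * 2500) * 1000 = 5.9 mm

5.9 mm


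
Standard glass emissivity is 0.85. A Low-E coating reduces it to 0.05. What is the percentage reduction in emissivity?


Percentage reduction = (1 - coated/uncoated) * 100
  Ratio = 0.05 / 0.85 = 0.0588
  Reduction = (1 - 0.0588) * 100 = 94.1%

94.1%


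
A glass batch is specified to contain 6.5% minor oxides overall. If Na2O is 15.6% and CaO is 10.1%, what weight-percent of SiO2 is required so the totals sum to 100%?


Known pieces sum to 100%:
  SiO2 = 100 - (others + Na2O + CaO)
  SiO2 = 100 - (6.5 + 15.6 + 10.1) = 67.8%

67.8%


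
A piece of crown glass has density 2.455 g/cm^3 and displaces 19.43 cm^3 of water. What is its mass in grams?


Rearrange rho = m / V:
  m = rho * V
  m = 2.455 * 19.43 = 47.701 g

47.701 g


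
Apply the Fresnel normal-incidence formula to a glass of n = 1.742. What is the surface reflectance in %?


Fresnel reflectance at normal incidence:
  R = ((n - 1)/(n + 1))^2
  (n - 1)/(n + 1) = (1.742 - 1)/(1.742 + 1) = 0.270605
  R = 0.270605^2 = 0.0732271
  R(%) = 0.0732271 * 100 = 7.323%

7.323%


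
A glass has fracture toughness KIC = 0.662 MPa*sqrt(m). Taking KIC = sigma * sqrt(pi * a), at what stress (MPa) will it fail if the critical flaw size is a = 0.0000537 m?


Rearrange KIC = sigma * sqrt(pi * a):
  sigma = KIC / sqrt(pi * a)
  sqrt(pi * 0.0000537) = 0.012989
  sigma = 0.662 / 0.012989 = 50.97 MPa

50.97 MPa


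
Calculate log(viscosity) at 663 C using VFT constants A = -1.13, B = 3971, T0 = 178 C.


VFT equation: log(eta) = A + B / (T - T0)
  T - T0 = 663 - 178 = 485
  B / (T - T0) = 3971 / 485 = 8.188
  log(eta) = -1.13 + 8.188 = 7.058

7.058


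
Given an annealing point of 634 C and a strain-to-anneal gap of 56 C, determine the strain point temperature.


Strain point = annealing point - difference:
  T_strain = 634 - 56 = 578 C

578 C


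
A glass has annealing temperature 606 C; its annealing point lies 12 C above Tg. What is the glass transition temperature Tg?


Rearrange T_anneal = Tg + offset for Tg:
  Tg = T_anneal - offset = 606 - 12 = 594 C

594 C


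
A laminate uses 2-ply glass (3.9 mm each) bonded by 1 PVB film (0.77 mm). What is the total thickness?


Total thickness = glass contribution + PVB contribution
  Glass: 2 * 3.9 = 7.8 mm
  PVB: 1 * 0.77 = 0.77 mm
  Total = 7.8 + 0.77 = 8.57 mm

8.57 mm


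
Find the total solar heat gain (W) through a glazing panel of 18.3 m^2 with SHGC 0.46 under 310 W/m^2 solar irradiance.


Solar heat gain: Q = Area * SHGC * Irradiance
  Q = 18.3 * 0.46 * 310 = 2609.6 W

2609.6 W


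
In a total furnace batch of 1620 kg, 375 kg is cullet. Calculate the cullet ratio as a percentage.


Cullet ratio = (cullet mass / total batch mass) * 100
  Ratio = 375 / 1620 * 100 = 23.15%

23.15%


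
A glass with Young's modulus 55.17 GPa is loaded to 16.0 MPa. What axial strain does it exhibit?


Rearrange E = sigma / epsilon:
  epsilon = sigma / E
  E (MPa) = 55.17 * 1000 = 55170
  epsilon = 16.0 / 55170 = 0.00029

0.00029


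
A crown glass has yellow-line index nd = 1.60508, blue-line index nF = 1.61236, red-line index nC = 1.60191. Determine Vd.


Abbe number formula: Vd = (nd - 1) / (nF - nC)
  nd - 1 = 1.60508 - 1 = 0.60508
  nF - nC = 1.61236 - 1.60191 = 0.01045
  Vd = 0.60508 / 0.01045 = 57.9

57.9


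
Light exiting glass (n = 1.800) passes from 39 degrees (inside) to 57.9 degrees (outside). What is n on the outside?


Apply Snell's law: n1 * sin(theta1) = n2 * sin(theta2)
  n2 = n1 * sin(theta1) / sin(theta2)
  sin(39) = 0.62932
  sin(57.9) = 0.847122
  n2 = 1.800 * 0.62932 / 0.847122 = 1.3372

1.3372


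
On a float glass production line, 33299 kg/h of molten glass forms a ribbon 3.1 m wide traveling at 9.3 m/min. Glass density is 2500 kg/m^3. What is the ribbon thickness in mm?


Ribbon cross-section from mass balance:
  Volume rate = throughput / density = 33299 / 2500 = 13.3196 m^3/h
  thickness = volume rate / (speed * 60 * width), i.e.
  thickness = throughput / (60 * speed * width * density) * 1000
  thickness = 33299 / (60 * 9.3 * 3.1 * 2500) * 1000 = 7.7 mm

7.7 mm


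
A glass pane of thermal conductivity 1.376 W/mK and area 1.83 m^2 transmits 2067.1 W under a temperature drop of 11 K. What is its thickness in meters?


Fourier's law: t = k * A * dT / Q
  t = 1.376 * 1.83 * 11 / 2067.1
  t = 27.69888 / 2067.1 = 0.0134 m

0.0134 m


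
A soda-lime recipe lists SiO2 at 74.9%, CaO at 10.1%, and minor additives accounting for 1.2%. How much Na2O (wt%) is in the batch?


Pieces sum to 100%:
  Na2O = 100 - (SiO2 + CaO + others)
  Na2O = 100 - (74.9 + 10.1 + 1.2) = 13.8%

13.8%


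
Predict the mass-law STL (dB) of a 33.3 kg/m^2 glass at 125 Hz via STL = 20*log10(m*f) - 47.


Mass law: STL = 20 * log10(m * f) - 47
  m * f = 33.3 * 125 = 4162.5
  log10(4162.5) = 3.61935
  STL = 20 * 3.61935 - 47 = 72.387 - 47 = 25.4 dB

25.4 dB


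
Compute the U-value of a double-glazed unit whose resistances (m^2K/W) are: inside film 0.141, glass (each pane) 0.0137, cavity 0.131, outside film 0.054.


Total thermal resistance (series):
  R_total = R_in + R_glass + R_air + R_glass + R_out
  R_total = 0.141 + 0.0137 + 0.131 + 0.0137 + 0.054 = 0.3534 m^2K/W
U-value = 1 / R_total = 1 / 0.3534 = 2.83 W/m^2K

2.83 W/m^2K


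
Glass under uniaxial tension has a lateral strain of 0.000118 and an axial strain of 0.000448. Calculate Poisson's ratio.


Poisson's ratio: nu = lateral strain / axial strain
  nu = 0.000118 / 0.000448 = 0.2634

0.2634


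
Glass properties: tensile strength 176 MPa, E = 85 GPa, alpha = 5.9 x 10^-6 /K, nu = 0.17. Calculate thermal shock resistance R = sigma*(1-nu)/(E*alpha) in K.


Thermal shock resistance: R = sigma * (1 - nu) / (E * alpha)
  Numerator = 176 * (1 - 0.17) = 146.08
  Denominator = 85 * 1000 * (5.9 x 10^-6) = 0.5015
  R = 146.08 / 0.5015 = 291.3 K

291.3 K


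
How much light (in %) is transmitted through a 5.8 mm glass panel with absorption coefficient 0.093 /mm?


Beer-Lambert law: T = exp(-alpha * thickness)
  exponent = -0.093 * 5.8 = -0.5394
  T = exp(-0.5394) = 0.5831
  Percentage = 0.5831 * 100 = 58.31%

58.31%


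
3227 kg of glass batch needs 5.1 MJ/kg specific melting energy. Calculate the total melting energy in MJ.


Total energy = mass * specific energy
  E = 3227 * 5.1 = 16457.7 MJ

16457.7 MJ


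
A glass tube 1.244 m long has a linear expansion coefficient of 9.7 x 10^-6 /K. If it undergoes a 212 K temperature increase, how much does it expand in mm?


Thermal expansion formula: dL = alpha * L0 * dT
  dL = (9.7 x 10^-6) * 1.244 * 212 = 0.00255816 m
Convert to mm: 0.00255816 * 1000 = 2.5582 mm

2.5582 mm


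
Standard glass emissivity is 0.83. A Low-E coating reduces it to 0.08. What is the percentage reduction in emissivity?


Percentage reduction = (1 - coated/uncoated) * 100
  Ratio = 0.08 / 0.83 = 0.0964
  Reduction = (1 - 0.0964) * 100 = 90.4%

90.4%


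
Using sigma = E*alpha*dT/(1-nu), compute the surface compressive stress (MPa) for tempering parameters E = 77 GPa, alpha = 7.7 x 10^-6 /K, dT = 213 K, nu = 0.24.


Tempering stress: sigma = E * alpha * dT / (1 - nu)
  E (MPa) = 77 * 1000 = 77000
  Numerator = 77000 * (7.7 x 10^-6) * 213 = 126.2877
  Denominator = 1 - 0.24 = 0.76
  sigma = 126.2877 / 0.76 = 166.2 MPa

166.2 MPa


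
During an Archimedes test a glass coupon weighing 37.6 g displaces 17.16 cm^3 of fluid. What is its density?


Use the definition of density:
  rho = mass / volume
  rho = 37.6 / 17.16 = 2.191 g/cm^3

2.191 g/cm^3


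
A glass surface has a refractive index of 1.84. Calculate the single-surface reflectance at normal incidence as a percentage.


Fresnel reflectance at normal incidence:
  R = ((n - 1)/(n + 1))^2
  (n - 1)/(n + 1) = (1.84 - 1)/(1.84 + 1) = 0.295775
  R = 0.295775^2 = 0.0874829
  R(%) = 0.0874829 * 100 = 8.748%

8.748%


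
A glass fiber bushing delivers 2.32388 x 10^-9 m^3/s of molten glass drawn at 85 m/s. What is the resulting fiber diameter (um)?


Cross-sectional area from continuity:
  A = Q / v = 2.32388 x 10^-9 / 85 = 2.733976 x 10^-11 m^2
Diameter from circular cross-section:
  d = sqrt(4A / pi) * 10^6 (m -> um)
  d = sqrt(4 * 2.733976 x 10^-11 / pi) * 10^6 = 5.9 um

5.9 um


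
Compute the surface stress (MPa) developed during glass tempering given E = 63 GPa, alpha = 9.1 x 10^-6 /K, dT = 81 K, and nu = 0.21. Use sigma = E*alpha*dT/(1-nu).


Tempering stress: sigma = E * alpha * dT / (1 - nu)
  E (MPa) = 63 * 1000 = 63000
  Numerator = 63000 * (9.1 x 10^-6) * 81 = 46.4373
  Denominator = 1 - 0.21 = 0.79
  sigma = 46.4373 / 0.79 = 58.8 MPa

58.8 MPa


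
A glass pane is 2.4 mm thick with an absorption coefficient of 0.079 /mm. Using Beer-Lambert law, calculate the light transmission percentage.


Beer-Lambert law: T = exp(-alpha * thickness)
  exponent = -0.079 * 2.4 = -0.1896
  T = exp(-0.1896) = 0.8273
  Percentage = 0.8273 * 100 = 82.73%

82.73%


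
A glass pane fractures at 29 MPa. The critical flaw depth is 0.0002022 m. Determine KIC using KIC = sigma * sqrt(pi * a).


Fracture toughness: KIC = sigma * sqrt(pi * a)
  pi * a = pi * 0.0002022 = 0.00063523
  sqrt(pi * a) = 0.025204
  KIC = 29 * 0.025204 = 0.731 MPa*sqrt(m)

0.731 MPa*sqrt(m)


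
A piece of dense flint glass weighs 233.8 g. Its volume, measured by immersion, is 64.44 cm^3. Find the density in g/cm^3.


Use the definition of density:
  rho = mass / volume
  rho = 233.8 / 64.44 = 3.628 g/cm^3

3.628 g/cm^3


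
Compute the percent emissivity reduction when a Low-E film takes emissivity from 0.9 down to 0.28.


Percentage reduction = (1 - coated/uncoated) * 100
  Ratio = 0.28 / 0.9 = 0.3111
  Reduction = (1 - 0.3111) * 100 = 68.9%

68.9%


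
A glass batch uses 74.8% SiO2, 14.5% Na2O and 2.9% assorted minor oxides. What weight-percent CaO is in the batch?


Pieces sum to 100%:
  CaO = 100 - (SiO2 + Na2O + others)
  CaO = 100 - (74.8 + 14.5 + 2.9) = 7.8%

7.8%


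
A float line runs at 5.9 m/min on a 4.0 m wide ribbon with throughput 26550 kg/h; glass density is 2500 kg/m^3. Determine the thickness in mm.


Ribbon cross-section from mass balance:
  Volume rate = throughput / density = 26550 / 2500 = 10.62 m^3/h
  thickness = volume rate / (speed * 60 * width), i.e.
  thickness = throughput / (60 * speed * width * density) * 1000
  thickness = 26550 / (60 * 5.9 * 4.0 * 2500) * 1000 = 7.5 mm

7.5 mm


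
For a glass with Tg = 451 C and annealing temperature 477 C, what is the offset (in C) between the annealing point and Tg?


Offset = T_anneal - Tg:
  offset = 477 - 451 = 26 C

26 C


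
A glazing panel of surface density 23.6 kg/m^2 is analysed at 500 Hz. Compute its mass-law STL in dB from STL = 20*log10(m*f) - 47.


Mass law: STL = 20 * log10(m * f) - 47
  m * f = 23.6 * 500 = 11800
  log10(11800) = 4.07188
  STL = 20 * 4.07188 - 47 = 81.4376 - 47 = 34.4 dB

34.4 dB


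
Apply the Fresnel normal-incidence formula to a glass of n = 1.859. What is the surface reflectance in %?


Fresnel reflectance at normal incidence:
  R = ((n - 1)/(n + 1))^2
  (n - 1)/(n + 1) = (1.859 - 1)/(1.859 + 1) = 0.300455
  R = 0.300455^2 = 0.0902732
  R(%) = 0.0902732 * 100 = 9.027%

9.027%


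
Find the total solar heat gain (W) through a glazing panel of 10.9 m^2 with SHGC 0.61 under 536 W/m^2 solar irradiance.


Solar heat gain: Q = Area * SHGC * Irradiance
  Q = 10.9 * 0.61 * 536 = 3563.9 W

3563.9 W


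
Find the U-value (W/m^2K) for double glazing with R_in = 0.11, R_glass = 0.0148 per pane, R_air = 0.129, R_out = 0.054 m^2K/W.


Total thermal resistance (series):
  R_total = R_in + R_glass + R_air + R_glass + R_out
  R_total = 0.11 + 0.0148 + 0.129 + 0.0148 + 0.054 = 0.3226 m^2K/W
U-value = 1 / R_total = 1 / 0.3226 = 3.1 W/m^2K

3.1 W/m^2K


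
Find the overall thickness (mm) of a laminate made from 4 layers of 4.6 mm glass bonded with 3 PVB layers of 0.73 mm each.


Total thickness = glass contribution + PVB contribution
  Glass: 4 * 4.6 = 18.4 mm
  PVB: 3 * 0.73 = 2.19 mm
  Total = 18.4 + 2.19 = 20.59 mm

20.59 mm


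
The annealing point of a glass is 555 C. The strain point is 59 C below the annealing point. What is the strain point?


Strain point = annealing point - difference:
  T_strain = 555 - 59 = 496 C

496 C


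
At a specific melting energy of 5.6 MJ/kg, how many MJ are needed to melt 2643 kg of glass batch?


Total energy = mass * specific energy
  E = 2643 * 5.6 = 14800.8 MJ

14800.8 MJ


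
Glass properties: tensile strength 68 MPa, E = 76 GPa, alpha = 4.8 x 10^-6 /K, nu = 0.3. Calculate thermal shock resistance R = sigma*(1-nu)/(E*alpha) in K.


Thermal shock resistance: R = sigma * (1 - nu) / (E * alpha)
  Numerator = 68 * (1 - 0.3) = 47.6
  Denominator = 76 * 1000 * (4.8 x 10^-6) = 0.3648
  R = 47.6 / 0.3648 = 130.5 K

130.5 K


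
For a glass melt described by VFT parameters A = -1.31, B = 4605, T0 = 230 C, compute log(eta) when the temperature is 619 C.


VFT equation: log(eta) = A + B / (T - T0)
  T - T0 = 619 - 230 = 389
  B / (T - T0) = 4605 / 389 = 11.838
  log(eta) = -1.31 + 11.838 = 10.528

10.528


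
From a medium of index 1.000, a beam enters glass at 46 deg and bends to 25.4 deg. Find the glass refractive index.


Apply Snell's law: n1 * sin(theta1) = n2 * sin(theta2)
  n2 = n1 * sin(theta1) / sin(theta2)
  sin(46) = 0.71934
  sin(25.4) = 0.428935
  n2 = 1.000 * 0.71934 / 0.428935 = 1.677

1.677


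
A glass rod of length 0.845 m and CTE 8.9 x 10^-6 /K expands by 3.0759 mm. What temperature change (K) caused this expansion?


Rearrange dL = alpha * L0 * dT for dT:
  dT = dL / (alpha * L0)
  dL (m) = 3.0759 / 1000 = 0.0030759
  dT = 0.0030759 / ((8.9 x 10^-6) * 0.845) = 409.0 K

409.0 K


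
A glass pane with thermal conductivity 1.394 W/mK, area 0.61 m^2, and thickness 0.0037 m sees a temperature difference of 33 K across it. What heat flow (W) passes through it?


Fourier's law: Q = k * A * dT / t
  Q = 1.394 * 0.61 * 33 / 0.0037
  Q = 28.06122 / 0.0037 = 7584.1 W

7584.1 W


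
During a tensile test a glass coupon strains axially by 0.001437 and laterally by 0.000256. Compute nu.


Poisson's ratio: nu = lateral strain / axial strain
  nu = 0.000256 / 0.001437 = 0.1781

0.1781


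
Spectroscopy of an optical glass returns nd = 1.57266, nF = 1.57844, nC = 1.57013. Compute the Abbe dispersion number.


Abbe number formula: Vd = (nd - 1) / (nF - nC)
  nd - 1 = 1.57266 - 1 = 0.57266
  nF - nC = 1.57844 - 1.57013 = 0.00831
  Vd = 0.57266 / 0.00831 = 68.91

68.91


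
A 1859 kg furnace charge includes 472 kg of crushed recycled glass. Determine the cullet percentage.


Cullet ratio = (cullet mass / total batch mass) * 100
  Ratio = 472 / 1859 * 100 = 25.39%

25.39%


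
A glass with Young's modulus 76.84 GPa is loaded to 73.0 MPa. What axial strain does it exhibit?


Rearrange E = sigma / epsilon:
  epsilon = sigma / E
  E (MPa) = 76.84 * 1000 = 76840
  epsilon = 73.0 / 76840 = 0.00095

0.00095


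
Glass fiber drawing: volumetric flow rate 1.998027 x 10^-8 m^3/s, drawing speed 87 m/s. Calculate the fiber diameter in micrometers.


Cross-sectional area from continuity:
  A = Q / v = 1.998027 x 10^-8 / 87 = 2.296583 x 10^-10 m^2
Diameter from circular cross-section:
  d = sqrt(4A / pi) * 10^6 (m -> um)
  d = sqrt(4 * 2.296583 x 10^-10 / pi) * 10^6 = 17.1 um

17.1 um


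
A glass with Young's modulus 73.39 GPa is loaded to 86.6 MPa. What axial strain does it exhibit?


Rearrange E = sigma / epsilon:
  epsilon = sigma / E
  E (MPa) = 73.39 * 1000 = 73390
  epsilon = 86.6 / 73390 = 0.00118

0.00118


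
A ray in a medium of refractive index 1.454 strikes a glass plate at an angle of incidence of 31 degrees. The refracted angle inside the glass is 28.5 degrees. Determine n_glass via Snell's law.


Apply Snell's law: n1 * sin(theta1) = n2 * sin(theta2)
  n2 = n1 * sin(theta1) / sin(theta2)
  sin(31) = 0.515038
  sin(28.5) = 0.477159
  n2 = 1.454 * 0.515038 / 0.477159 = 1.5694

1.5694


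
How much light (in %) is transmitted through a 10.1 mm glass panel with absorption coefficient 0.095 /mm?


Beer-Lambert law: T = exp(-alpha * thickness)
  exponent = -0.095 * 10.1 = -0.9595
  T = exp(-0.9595) = 0.3831
  Percentage = 0.3831 * 100 = 38.31%

38.31%


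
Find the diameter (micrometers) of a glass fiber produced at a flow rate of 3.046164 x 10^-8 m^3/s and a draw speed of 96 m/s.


Cross-sectional area from continuity:
  A = Q / v = 3.046164 x 10^-8 / 96 = 3.173088 x 10^-10 m^2
Diameter from circular cross-section:
  d = sqrt(4A / pi) * 10^6 (m -> um)
  d = sqrt(4 * 3.173088 x 10^-10 / pi) * 10^6 = 20.1 um

20.1 um


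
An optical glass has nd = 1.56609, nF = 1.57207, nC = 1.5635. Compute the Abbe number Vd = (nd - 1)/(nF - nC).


Abbe number formula: Vd = (nd - 1) / (nF - nC)
  nd - 1 = 1.56609 - 1 = 0.56609
  nF - nC = 1.57207 - 1.5635 = 0.00857
  Vd = 0.56609 / 0.00857 = 66.05

66.05


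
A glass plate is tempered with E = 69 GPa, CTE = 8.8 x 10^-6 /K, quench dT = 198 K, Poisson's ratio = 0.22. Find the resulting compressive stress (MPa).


Tempering stress: sigma = E * alpha * dT / (1 - nu)
  E (MPa) = 69 * 1000 = 69000
  Numerator = 69000 * (8.8 x 10^-6) * 198 = 120.2256
  Denominator = 1 - 0.22 = 0.78
  sigma = 120.2256 / 0.78 = 154.1 MPa

154.1 MPa


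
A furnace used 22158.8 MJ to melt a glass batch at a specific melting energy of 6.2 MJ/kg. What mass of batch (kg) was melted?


Rearrange E = m * s for m:
  m = E / s
  m = 22158.8 / 6.2 = 3574.0 kg

3574.0 kg


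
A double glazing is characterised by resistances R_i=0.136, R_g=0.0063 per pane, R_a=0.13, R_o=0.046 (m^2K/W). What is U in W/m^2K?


Total thermal resistance (series):
  R_total = R_in + R_glass + R_air + R_glass + R_out
  R_total = 0.136 + 0.0063 + 0.13 + 0.0063 + 0.046 = 0.3246 m^2K/W
U-value = 1 / R_total = 1 / 0.3246 = 3.081 W/m^2K

3.081 W/m^2K


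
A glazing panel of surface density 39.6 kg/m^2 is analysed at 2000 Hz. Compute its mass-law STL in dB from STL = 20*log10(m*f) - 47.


Mass law: STL = 20 * log10(m * f) - 47
  m * f = 39.6 * 2000 = 79200
  log10(79200) = 4.89873
  STL = 20 * 4.89873 - 47 = 97.9746 - 47 = 51.0 dB

51.0 dB


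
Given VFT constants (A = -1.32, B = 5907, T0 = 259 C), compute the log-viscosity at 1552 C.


VFT equation: log(eta) = A + B / (T - T0)
  T - T0 = 1552 - 259 = 1293
  B / (T - T0) = 5907 / 1293 = 4.568
  log(eta) = -1.32 + 4.568 = 3.248

3.248


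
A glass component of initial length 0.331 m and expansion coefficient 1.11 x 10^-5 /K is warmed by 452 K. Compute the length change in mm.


Thermal expansion formula: dL = alpha * L0 * dT
  dL = (1.11 x 10^-5) * 0.331 * 452 = 0.00166069 m
Convert to mm: 0.00166069 * 1000 = 1.6607 mm

1.6607 mm


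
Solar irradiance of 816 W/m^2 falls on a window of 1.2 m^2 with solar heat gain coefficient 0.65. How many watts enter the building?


Solar heat gain: Q = Area * SHGC * Irradiance
  Q = 1.2 * 0.65 * 816 = 636.5 W

636.5 W


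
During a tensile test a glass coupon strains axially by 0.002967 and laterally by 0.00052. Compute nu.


Poisson's ratio: nu = lateral strain / axial strain
  nu = 0.00052 / 0.002967 = 0.1753

0.1753


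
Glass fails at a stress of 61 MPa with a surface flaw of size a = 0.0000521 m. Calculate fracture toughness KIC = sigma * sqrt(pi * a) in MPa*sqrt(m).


Fracture toughness: KIC = sigma * sqrt(pi * a)
  pi * a = pi * 0.0000521 = 0.000163677
  sqrt(pi * a) = 0.012794
  KIC = 61 * 0.012794 = 0.78 MPa*sqrt(m)

0.78 MPa*sqrt(m)


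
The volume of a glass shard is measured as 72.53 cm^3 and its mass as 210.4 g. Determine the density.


Use the definition of density:
  rho = mass / volume
  rho = 210.4 / 72.53 = 2.901 g/cm^3

2.901 g/cm^3


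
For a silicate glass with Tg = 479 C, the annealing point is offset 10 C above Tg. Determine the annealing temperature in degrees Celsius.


The annealing temperature is Tg plus the offset:
  T_anneal = 479 + 10 = 489 C

489 C


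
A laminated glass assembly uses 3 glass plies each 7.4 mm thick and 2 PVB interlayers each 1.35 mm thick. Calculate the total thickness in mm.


Total thickness = glass contribution + PVB contribution
  Glass: 3 * 7.4 = 22.2 mm
  PVB: 2 * 1.35 = 2.7 mm
  Total = 22.2 + 2.7 = 24.9 mm

24.9 mm


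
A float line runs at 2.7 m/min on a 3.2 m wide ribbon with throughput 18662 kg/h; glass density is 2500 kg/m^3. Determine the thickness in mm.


Ribbon cross-section from mass balance:
  Volume rate = throughput / density = 18662 / 2500 = 7.4648 m^3/h
  thickness = volume rate / (speed * 60 * width), i.e.
  thickness = throughput / (60 * speed * width * density) * 1000
  thickness = 18662 / (60 * 2.7 * 3.2 * 2500) * 1000 = 14.4 mm

14.4 mm


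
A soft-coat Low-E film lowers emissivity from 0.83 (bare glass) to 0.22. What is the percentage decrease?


Percentage reduction = (1 - coated/uncoated) * 100
  Ratio = 0.22 / 0.83 = 0.2651
  Reduction = (1 - 0.2651) * 100 = 73.5%

73.5%


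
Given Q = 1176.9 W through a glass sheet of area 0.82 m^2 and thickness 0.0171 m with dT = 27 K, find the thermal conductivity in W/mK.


Fourier's law rearranged: k = Q * t / (A * dT)
  Numerator = 1176.9 * 0.0171 = 20.12499
  Denominator = 0.82 * 27 = 22.14
  k = 20.12499 / 22.14 = 0.909 W/mK

0.909 W/mK


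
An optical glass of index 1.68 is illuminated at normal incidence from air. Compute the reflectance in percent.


Fresnel reflectance at normal incidence:
  R = ((n - 1)/(n + 1))^2
  (n - 1)/(n + 1) = (1.68 - 1)/(1.68 + 1) = 0.253731
  R = 0.253731^2 = 0.0643794
  R(%) = 0.0643794 * 100 = 6.438%

6.438%


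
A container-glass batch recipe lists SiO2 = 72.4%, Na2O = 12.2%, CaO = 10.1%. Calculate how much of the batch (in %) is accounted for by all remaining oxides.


Sum the three major oxides:
  SiO2 + Na2O + CaO = 72.4 + 12.2 + 10.1 = 94.7%
Subtract from 100%:
  Others = 100 - 94.7 = 5.3%

5.3%


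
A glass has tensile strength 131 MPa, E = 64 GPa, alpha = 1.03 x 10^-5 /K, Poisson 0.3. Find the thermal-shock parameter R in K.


Thermal shock resistance: R = sigma * (1 - nu) / (E * alpha)
  Numerator = 131 * (1 - 0.3) = 91.7
  Denominator = 64 * 1000 * (1.03 x 10^-5) = 0.6592
  R = 91.7 / 0.6592 = 139.1 K

139.1 K


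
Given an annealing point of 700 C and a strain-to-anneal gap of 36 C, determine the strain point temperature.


Strain point = annealing point - difference:
  T_strain = 700 - 36 = 664 C

664 C


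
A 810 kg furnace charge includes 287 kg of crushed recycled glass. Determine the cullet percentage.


Cullet ratio = (cullet mass / total batch mass) * 100
  Ratio = 287 / 810 * 100 = 35.43%

35.43%


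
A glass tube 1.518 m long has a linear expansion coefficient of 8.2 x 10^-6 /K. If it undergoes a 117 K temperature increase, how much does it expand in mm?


Thermal expansion formula: dL = alpha * L0 * dT
  dL = (8.2 x 10^-6) * 1.518 * 117 = 0.00145637 m
Convert to mm: 0.00145637 * 1000 = 1.4564 mm

1.4564 mm


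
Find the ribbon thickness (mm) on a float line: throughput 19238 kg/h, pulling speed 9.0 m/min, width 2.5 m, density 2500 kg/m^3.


Ribbon cross-section from mass balance:
  Volume rate = throughput / density = 19238 / 2500 = 7.6952 m^3/h
  thickness = volume rate / (speed * 60 * width), i.e.
  thickness = throughput / (60 * speed * width * density) * 1000
  thickness = 19238 / (60 * 9.0 * 2.5 * 2500) * 1000 = 5.7 mm

5.7 mm


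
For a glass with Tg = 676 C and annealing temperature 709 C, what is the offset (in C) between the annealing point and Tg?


Offset = T_anneal - Tg:
  offset = 709 - 676 = 33 C

33 C


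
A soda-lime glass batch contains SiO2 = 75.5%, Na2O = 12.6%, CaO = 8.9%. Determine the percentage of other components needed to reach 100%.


Sum the three major oxides:
  SiO2 + Na2O + CaO = 75.5 + 12.6 + 8.9 = 97.0%
Subtract from 100%:
  Others = 100 - 97.0 = 3.0%

3.0%


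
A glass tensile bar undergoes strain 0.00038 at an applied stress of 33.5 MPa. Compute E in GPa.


Young's modulus: E = stress / strain
  E = 33.5 MPa / 0.00038 = 88157.89 MPa
Convert to GPa: 88157.89 / 1000 = 88.16 GPa

88.16 GPa


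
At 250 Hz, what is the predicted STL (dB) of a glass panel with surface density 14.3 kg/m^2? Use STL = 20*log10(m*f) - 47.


Mass law: STL = 20 * log10(m * f) - 47
  m * f = 14.3 * 250 = 3575
  log10(3575) = 3.55328
  STL = 20 * 3.55328 - 47 = 71.0656 - 47 = 24.1 dB

24.1 dB


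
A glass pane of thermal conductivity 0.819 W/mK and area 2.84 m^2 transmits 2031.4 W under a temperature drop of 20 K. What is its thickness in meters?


Fourier's law: t = k * A * dT / Q
  t = 0.819 * 2.84 * 20 / 2031.4
  t = 46.5192 / 2031.4 = 0.0229 m

0.0229 m


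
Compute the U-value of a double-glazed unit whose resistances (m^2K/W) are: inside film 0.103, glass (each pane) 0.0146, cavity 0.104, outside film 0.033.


Total thermal resistance (series):
  R_total = R_in + R_glass + R_air + R_glass + R_out
  R_total = 0.103 + 0.0146 + 0.104 + 0.0146 + 0.033 = 0.2692 m^2K/W
U-value = 1 / R_total = 1 / 0.2692 = 3.715 W/m^2K

3.715 W/m^2K


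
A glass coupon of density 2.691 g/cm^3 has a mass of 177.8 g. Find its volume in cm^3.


Rearrange rho = m / V:
  V = m / rho
  V = 177.8 / 2.691 = 66.072 cm^3

66.072 cm^3


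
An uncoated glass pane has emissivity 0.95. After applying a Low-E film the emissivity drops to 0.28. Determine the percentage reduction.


Percentage reduction = (1 - coated/uncoated) * 100
  Ratio = 0.28 / 0.95 = 0.2947
  Reduction = (1 - 0.2947) * 100 = 70.5%

70.5%


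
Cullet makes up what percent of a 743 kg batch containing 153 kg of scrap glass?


Cullet ratio = (cullet mass / total batch mass) * 100
  Ratio = 153 / 743 * 100 = 20.59%

20.59%


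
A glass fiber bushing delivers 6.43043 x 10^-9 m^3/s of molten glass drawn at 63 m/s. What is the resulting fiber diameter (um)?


Cross-sectional area from continuity:
  A = Q / v = 6.43043 x 10^-9 / 63 = 1.020703 x 10^-10 m^2
Diameter from circular cross-section:
  d = sqrt(4A / pi) * 10^6 (m -> um)
  d = sqrt(4 * 1.020703 x 10^-10 / pi) * 10^6 = 11.4 um

11.4 um


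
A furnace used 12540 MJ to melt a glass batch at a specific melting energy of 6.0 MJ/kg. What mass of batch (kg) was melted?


Rearrange E = m * s for m:
  m = E / s
  m = 12540 / 6.0 = 2090.0 kg

2090.0 kg


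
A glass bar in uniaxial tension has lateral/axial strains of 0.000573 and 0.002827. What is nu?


Poisson's ratio: nu = lateral strain / axial strain
  nu = 0.000573 / 0.002827 = 0.2027

0.2027


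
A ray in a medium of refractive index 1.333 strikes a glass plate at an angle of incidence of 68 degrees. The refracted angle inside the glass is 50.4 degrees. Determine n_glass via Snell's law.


Apply Snell's law: n1 * sin(theta1) = n2 * sin(theta2)
  n2 = n1 * sin(theta1) / sin(theta2)
  sin(68) = 0.927184
  sin(50.4) = 0.770513
  n2 = 1.333 * 0.927184 / 0.770513 = 1.604

1.604


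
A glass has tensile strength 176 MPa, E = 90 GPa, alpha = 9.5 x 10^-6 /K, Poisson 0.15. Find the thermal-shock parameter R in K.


Thermal shock resistance: R = sigma * (1 - nu) / (E * alpha)
  Numerator = 176 * (1 - 0.15) = 149.6
  Denominator = 90 * 1000 * (9.5 x 10^-6) = 0.855
  R = 149.6 / 0.855 = 175.0 K

175.0 K


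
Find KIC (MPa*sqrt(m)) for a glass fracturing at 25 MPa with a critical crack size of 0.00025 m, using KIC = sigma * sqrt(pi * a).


Fracture toughness: KIC = sigma * sqrt(pi * a)
  pi * a = pi * 0.00025 = 0.000785398
  sqrt(pi * a) = 0.028025
  KIC = 25 * 0.028025 = 0.701 MPa*sqrt(m)

0.701 MPa*sqrt(m)


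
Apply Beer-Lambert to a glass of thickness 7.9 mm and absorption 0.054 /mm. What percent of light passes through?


Beer-Lambert law: T = exp(-alpha * thickness)
  exponent = -0.054 * 7.9 = -0.4266
  T = exp(-0.4266) = 0.6527
  Percentage = 0.6527 * 100 = 65.27%

65.27%


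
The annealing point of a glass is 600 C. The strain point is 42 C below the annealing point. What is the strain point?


Strain point = annealing point - difference:
  T_strain = 600 - 42 = 558 C

558 C


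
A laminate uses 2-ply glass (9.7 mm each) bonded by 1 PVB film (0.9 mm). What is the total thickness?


Total thickness = glass contribution + PVB contribution
  Glass: 2 * 9.7 = 19.4 mm
  PVB: 1 * 0.9 = 0.9 mm
  Total = 19.4 + 0.9 = 20.3 mm

20.3 mm


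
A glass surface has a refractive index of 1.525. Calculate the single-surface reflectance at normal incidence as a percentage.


Fresnel reflectance at normal incidence:
  R = ((n - 1)/(n + 1))^2
  (n - 1)/(n + 1) = (1.525 - 1)/(1.525 + 1) = 0.207921
  R = 0.207921^2 = 0.0432311
  R(%) = 0.0432311 * 100 = 4.323%

4.323%


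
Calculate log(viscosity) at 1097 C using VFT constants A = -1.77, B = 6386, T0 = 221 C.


VFT equation: log(eta) = A + B / (T - T0)
  T - T0 = 1097 - 221 = 876
  B / (T - T0) = 6386 / 876 = 7.29
  log(eta) = -1.77 + 7.29 = 5.52

5.52


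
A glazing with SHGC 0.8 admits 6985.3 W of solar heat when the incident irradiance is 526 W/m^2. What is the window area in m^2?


Rearrange Q = Area * SHGC * Irradiance:
  Area = Q / (SHGC * Irradiance)
  Area = 6985.3 / (0.8 * 526) = 16.6 m^2

16.6 m^2


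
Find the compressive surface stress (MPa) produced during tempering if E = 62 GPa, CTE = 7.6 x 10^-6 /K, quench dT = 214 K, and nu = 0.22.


Tempering stress: sigma = E * alpha * dT / (1 - nu)
  E (MPa) = 62 * 1000 = 62000
  Numerator = 62000 * (7.6 x 10^-6) * 214 = 100.8368
  Denominator = 1 - 0.22 = 0.78
  sigma = 100.8368 / 0.78 = 129.3 MPa

129.3 MPa


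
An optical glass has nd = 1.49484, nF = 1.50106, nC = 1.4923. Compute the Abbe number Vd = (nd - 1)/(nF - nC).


Abbe number formula: Vd = (nd - 1) / (nF - nC)
  nd - 1 = 1.49484 - 1 = 0.49484
  nF - nC = 1.50106 - 1.4923 = 0.00876
  Vd = 0.49484 / 0.00876 = 56.49

56.49


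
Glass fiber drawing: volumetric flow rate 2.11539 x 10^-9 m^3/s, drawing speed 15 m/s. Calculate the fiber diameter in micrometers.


Cross-sectional area from continuity:
  A = Q / v = 2.11539 x 10^-9 / 15 = 1.41026 x 10^-10 m^2
Diameter from circular cross-section:
  d = sqrt(4A / pi) * 10^6 (m -> um)
  d = sqrt(4 * 1.41026 x 10^-10 / pi) * 10^6 = 13.4 um

13.4 um


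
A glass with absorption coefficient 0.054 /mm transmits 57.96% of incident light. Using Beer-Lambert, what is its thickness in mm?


Rearrange T = exp(-alpha * thickness):
  thickness = -ln(T) / alpha
  T = 57.96/100 = 0.5796
  ln(T) = -0.54542
  -ln(T) = 0.54542
  thickness = 0.54542 / 0.054 = 10.1 mm

10.1 mm


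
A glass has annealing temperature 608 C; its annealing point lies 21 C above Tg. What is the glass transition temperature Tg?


Rearrange T_anneal = Tg + offset for Tg:
  Tg = T_anneal - offset = 608 - 21 = 587 C

587 C


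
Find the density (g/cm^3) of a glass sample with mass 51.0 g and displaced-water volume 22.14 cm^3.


Use the definition of density:
  rho = mass / volume
  rho = 51.0 / 22.14 = 2.304 g/cm^3

2.304 g/cm^3


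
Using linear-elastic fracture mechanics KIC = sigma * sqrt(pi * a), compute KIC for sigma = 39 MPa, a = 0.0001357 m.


Fracture toughness: KIC = sigma * sqrt(pi * a)
  pi * a = pi * 0.0001357 = 0.000426314
  sqrt(pi * a) = 0.020647
  KIC = 39 * 0.020647 = 0.805 MPa*sqrt(m)

0.805 MPa*sqrt(m)


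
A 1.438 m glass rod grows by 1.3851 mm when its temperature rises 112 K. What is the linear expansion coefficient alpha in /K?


Rearrange dL = alpha * L0 * dT for alpha:
  alpha = dL / (L0 * dT)
  alpha = (1.3851 / 1000) / (1.438 * 112) = 0.0000086 /K = 8.6 x 10^-6 /K

8.6 x 10^-6 /K


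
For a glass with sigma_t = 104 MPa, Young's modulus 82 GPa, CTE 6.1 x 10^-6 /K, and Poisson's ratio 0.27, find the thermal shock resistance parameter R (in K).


Thermal shock resistance: R = sigma * (1 - nu) / (E * alpha)
  Numerator = 104 * (1 - 0.27) = 75.92
  Denominator = 82 * 1000 * (6.1 x 10^-6) = 0.5002
  R = 75.92 / 0.5002 = 151.8 K

151.8 K


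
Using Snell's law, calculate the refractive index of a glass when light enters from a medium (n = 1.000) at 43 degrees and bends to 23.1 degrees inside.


Apply Snell's law: n1 * sin(theta1) = n2 * sin(theta2)
  n2 = n1 * sin(theta1) / sin(theta2)
  sin(43) = 0.681998
  sin(23.1) = 0.392337
  n2 = 1.000 * 0.681998 / 0.392337 = 1.7383

1.7383


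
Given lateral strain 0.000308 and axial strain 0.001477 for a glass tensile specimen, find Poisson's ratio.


Poisson's ratio: nu = lateral strain / axial strain
  nu = 0.000308 / 0.001477 = 0.2085

0.2085


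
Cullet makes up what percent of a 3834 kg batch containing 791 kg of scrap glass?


Cullet ratio = (cullet mass / total batch mass) * 100
  Ratio = 791 / 3834 * 100 = 20.63%

20.63%


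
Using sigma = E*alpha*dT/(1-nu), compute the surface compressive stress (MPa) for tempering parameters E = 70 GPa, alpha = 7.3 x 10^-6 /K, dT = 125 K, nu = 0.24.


Tempering stress: sigma = E * alpha * dT / (1 - nu)
  E (MPa) = 70 * 1000 = 70000
  Numerator = 70000 * (7.3 x 10^-6) * 125 = 63.875
  Denominator = 1 - 0.24 = 0.76
  sigma = 63.875 / 0.76 = 84.0 MPa

84.0 MPa


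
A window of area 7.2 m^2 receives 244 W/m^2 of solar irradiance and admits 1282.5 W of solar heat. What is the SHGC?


Rearrange Q = Area * SHGC * Irradiance:
  SHGC = Q / (Area * Irradiance)
  SHGC = 1282.5 / (7.2 * 244) = 0.73

0.73


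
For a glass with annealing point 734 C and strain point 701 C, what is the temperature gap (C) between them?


Gap = T_anneal - T_strain:
  gap = 734 - 701 = 33 C

33 C


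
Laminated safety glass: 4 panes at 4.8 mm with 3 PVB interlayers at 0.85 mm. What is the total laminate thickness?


Total thickness = glass contribution + PVB contribution
  Glass: 4 * 4.8 = 19.2 mm
  PVB: 3 * 0.85 = 2.55 mm
  Total = 19.2 + 2.55 = 21.75 mm

21.75 mm


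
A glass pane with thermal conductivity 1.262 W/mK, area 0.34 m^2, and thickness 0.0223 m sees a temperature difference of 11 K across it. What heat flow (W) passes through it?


Fourier's law: Q = k * A * dT / t
  Q = 1.262 * 0.34 * 11 / 0.0223
  Q = 4.71988 / 0.0223 = 211.7 W

211.7 W


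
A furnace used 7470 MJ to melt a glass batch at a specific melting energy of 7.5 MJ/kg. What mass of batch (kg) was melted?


Rearrange E = m * s for m:
  m = E / s
  m = 7470 / 7.5 = 996.0 kg

996.0 kg


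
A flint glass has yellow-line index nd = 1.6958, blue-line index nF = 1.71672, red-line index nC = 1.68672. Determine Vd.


Abbe number formula: Vd = (nd - 1) / (nF - nC)
  nd - 1 = 1.6958 - 1 = 0.6958
  nF - nC = 1.71672 - 1.68672 = 0.03
  Vd = 0.6958 / 0.03 = 23.19

23.19


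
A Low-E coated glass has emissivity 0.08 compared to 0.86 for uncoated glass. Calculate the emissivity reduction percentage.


Percentage reduction = (1 - coated/uncoated) * 100
  Ratio = 0.08 / 0.86 = 0.093
  Reduction = (1 - 0.093) * 100 = 90.7%

90.7%


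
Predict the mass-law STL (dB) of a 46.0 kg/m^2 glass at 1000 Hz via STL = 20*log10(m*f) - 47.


Mass law: STL = 20 * log10(m * f) - 47
  m * f = 46.0 * 1000 = 46000
  log10(46000) = 4.66276
  STL = 20 * 4.66276 - 47 = 93.2552 - 47 = 46.3 dB

46.3 dB


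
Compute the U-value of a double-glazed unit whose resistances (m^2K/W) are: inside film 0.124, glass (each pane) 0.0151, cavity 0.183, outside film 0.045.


Total thermal resistance (series):
  R_total = R_in + R_glass + R_air + R_glass + R_out
  R_total = 0.124 + 0.0151 + 0.183 + 0.0151 + 0.045 = 0.3822 m^2K/W
U-value = 1 / R_total = 1 / 0.3822 = 2.616 W/m^2K

2.616 W/m^2K


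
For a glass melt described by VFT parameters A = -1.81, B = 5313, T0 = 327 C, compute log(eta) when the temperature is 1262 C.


VFT equation: log(eta) = A + B / (T - T0)
  T - T0 = 1262 - 327 = 935
  B / (T - T0) = 5313 / 935 = 5.682
  log(eta) = -1.81 + 5.682 = 3.872

3.872


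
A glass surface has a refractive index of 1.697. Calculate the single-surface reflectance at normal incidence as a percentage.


Fresnel reflectance at normal incidence:
  R = ((n - 1)/(n + 1))^2
  (n - 1)/(n + 1) = (1.697 - 1)/(1.697 + 1) = 0.258435
  R = 0.258435^2 = 0.0667886
  R(%) = 0.0667886 * 100 = 6.679%

6.679%


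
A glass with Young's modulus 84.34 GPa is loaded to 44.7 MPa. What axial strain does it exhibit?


Rearrange E = sigma / epsilon:
  epsilon = sigma / E
  E (MPa) = 84.34 * 1000 = 84340
  epsilon = 44.7 / 84340 = 0.00053

0.00053
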